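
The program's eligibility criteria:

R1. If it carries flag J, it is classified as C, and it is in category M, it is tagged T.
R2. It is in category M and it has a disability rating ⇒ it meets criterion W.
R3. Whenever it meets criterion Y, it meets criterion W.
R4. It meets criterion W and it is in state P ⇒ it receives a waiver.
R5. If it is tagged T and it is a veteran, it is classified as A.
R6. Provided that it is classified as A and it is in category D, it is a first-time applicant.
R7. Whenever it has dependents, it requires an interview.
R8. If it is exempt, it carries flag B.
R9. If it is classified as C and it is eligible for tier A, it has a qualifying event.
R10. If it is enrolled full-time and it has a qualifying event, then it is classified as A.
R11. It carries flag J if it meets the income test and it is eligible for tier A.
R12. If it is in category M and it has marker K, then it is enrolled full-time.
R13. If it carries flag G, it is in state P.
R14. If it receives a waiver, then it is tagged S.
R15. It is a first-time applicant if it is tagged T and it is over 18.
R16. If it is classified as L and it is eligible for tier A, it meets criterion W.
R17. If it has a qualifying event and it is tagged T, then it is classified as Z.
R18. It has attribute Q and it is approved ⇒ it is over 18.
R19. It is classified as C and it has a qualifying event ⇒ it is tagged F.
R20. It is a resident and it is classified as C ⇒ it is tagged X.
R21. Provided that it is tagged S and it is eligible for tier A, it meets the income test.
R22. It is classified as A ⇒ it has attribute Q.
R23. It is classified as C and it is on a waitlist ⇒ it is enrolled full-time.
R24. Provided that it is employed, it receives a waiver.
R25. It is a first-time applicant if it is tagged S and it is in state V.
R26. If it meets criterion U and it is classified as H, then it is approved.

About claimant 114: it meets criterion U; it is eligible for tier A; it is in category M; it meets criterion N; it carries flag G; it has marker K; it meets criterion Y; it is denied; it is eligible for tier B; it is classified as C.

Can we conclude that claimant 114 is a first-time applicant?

No

Forward chaining from the given facts derives: meets criterion W, has a qualifying event, is enrolled full-time, is in state P, is tagged F, receives a waiver, is classified as A, is tagged S, meets the income test, has attribute Q, carries flag J, is tagged T, is classified as Z.
Rules concluding "it is a first-time applicant": R6 needs "it is in category D"; R15 needs "it is over 18"; R25 needs "it is in state V" — none of these are established.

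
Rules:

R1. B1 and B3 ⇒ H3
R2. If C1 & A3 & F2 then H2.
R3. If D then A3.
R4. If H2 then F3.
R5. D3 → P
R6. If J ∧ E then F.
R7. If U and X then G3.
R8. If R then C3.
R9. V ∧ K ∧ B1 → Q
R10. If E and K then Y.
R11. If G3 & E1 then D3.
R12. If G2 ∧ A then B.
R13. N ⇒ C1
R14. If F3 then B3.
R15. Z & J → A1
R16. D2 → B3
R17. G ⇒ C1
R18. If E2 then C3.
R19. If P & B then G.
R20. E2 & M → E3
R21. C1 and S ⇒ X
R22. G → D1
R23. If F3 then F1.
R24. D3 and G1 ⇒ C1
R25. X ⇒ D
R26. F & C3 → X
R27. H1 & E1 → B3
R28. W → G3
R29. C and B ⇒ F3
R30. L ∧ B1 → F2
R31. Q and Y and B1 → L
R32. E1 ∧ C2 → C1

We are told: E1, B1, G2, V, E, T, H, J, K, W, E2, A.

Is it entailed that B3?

F  (by R6: J, E)
Q  (by R9: V, K, B1)
Y  (by R10: E, K)
B  (by R12: G2, A)
C3  (by R18: E2)
X  (by R26: F, C3)
G3  (by R28: W)
L  (by R31: Q, Y, B1)
D3  (by R11: G3, E1)
D  (by R25: X)
F2  (by R30: L, B1)
A3  (by R3: D)
P  (by R5: D3)
G  (by R19: P, B)
C1  (by R17: G)
H2  (by R2: C1, A3, F2)
F3  (by R4: H2)
B3  (by R14: F3)

Yes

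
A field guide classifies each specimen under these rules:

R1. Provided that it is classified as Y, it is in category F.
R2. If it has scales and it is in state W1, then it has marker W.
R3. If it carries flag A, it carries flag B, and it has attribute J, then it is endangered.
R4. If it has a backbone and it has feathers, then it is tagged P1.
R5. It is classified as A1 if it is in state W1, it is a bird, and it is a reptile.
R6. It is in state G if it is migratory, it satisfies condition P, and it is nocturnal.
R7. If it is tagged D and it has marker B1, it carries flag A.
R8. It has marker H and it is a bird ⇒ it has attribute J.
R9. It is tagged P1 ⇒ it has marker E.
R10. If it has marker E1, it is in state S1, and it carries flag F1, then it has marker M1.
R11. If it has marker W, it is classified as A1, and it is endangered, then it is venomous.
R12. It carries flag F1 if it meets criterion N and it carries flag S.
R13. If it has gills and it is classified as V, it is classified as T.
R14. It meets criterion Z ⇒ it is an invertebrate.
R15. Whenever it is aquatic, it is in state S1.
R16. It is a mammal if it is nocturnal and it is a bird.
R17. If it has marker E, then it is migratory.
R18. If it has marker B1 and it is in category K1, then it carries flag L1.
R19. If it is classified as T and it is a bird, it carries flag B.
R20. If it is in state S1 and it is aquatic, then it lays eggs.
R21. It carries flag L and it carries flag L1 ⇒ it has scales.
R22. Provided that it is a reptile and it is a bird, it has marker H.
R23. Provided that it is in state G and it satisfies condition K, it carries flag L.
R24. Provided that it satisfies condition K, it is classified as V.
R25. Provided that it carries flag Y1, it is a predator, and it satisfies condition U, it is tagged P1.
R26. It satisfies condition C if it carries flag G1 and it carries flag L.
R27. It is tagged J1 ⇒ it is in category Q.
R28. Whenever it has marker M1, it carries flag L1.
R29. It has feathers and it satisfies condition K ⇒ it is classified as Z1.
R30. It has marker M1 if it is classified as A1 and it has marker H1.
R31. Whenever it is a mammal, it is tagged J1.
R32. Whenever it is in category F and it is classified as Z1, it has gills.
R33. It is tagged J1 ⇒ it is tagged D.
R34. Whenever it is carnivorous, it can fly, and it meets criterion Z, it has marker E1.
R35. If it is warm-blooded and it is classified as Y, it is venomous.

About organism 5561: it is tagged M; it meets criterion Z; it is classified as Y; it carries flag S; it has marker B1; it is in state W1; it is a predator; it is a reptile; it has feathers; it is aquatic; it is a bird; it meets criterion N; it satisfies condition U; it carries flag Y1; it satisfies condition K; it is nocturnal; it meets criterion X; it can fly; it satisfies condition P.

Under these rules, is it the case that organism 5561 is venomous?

Forward chaining from the given facts derives: is in category F, is classified as A1, carries flag F1, is an invertebrate, is in state S1, is a mammal, lays eggs, has marker H, is classified as V, is tagged P1, is classified as Z1, is tagged J1, has gills, is tagged D, carries flag A, has attribute J, has marker E, is classified as T, is migratory, carries flag B, is in category Q, is endangered, is in state G, carries flag L.
Rules concluding "it is venomous": R11 needs "it has marker W"; R35 needs "it is warm-blooded" — none of these are established.

No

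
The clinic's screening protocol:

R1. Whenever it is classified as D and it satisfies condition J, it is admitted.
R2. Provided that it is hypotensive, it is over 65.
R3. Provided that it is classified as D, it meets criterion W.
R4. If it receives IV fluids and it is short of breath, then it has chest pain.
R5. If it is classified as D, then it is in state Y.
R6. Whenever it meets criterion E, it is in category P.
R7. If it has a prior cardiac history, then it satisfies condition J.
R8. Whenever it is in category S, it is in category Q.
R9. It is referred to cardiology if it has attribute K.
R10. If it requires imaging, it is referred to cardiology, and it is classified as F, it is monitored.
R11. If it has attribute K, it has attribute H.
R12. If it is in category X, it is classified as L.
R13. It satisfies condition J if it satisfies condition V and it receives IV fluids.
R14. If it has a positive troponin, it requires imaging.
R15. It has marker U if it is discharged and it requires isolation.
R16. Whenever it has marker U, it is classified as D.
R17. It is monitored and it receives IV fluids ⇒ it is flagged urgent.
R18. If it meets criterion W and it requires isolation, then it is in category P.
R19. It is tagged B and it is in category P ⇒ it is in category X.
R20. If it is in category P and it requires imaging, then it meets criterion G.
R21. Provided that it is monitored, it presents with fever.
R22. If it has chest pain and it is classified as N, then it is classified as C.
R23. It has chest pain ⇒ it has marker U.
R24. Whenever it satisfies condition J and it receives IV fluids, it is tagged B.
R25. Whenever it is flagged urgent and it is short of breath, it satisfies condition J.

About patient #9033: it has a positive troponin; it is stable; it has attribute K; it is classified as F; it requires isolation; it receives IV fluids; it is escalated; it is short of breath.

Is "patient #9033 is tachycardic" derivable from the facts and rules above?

Forward chaining from the given facts derives: has chest pain, is referred to cardiology, has attribute H, requires imaging, has marker U, is monitored, is classified as D, is flagged urgent, presents with fever, satisfies condition J, is admitted, meets criterion W, is in state Y, is in category P, meets criterion G, is tagged B, is in category X, is classified as L.
No rule has "it is tachycardic" as its conclusion, and it is not among the given facts.

No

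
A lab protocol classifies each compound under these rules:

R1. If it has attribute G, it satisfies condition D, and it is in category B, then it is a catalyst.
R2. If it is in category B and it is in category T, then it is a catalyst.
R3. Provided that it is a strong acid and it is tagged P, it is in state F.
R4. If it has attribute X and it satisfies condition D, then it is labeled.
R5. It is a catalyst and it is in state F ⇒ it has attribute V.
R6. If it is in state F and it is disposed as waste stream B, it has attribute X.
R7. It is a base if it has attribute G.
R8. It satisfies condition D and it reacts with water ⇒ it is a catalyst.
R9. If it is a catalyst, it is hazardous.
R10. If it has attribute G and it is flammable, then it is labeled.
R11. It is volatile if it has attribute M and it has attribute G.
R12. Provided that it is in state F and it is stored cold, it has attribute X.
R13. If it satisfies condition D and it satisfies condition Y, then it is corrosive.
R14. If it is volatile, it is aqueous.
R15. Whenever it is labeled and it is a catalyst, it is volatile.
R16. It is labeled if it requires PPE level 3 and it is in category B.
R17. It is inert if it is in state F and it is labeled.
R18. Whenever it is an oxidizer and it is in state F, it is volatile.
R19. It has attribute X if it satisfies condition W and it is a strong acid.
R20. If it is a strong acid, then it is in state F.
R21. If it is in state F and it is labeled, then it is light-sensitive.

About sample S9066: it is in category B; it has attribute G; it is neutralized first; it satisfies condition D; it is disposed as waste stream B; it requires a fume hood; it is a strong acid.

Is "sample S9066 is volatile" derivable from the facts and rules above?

By R1 (it has attribute G, it satisfies condition D, it is in category B): it is a catalyst.
By R20 (it is a strong acid): it is in state F.
By R6 (it is in state F, it is disposed as waste stream B): it has attribute X.
By R4 (it has attribute X, it satisfies condition D): it is labeled.
By R15 (it is labeled, it is a catalyst): it is volatile.

Yes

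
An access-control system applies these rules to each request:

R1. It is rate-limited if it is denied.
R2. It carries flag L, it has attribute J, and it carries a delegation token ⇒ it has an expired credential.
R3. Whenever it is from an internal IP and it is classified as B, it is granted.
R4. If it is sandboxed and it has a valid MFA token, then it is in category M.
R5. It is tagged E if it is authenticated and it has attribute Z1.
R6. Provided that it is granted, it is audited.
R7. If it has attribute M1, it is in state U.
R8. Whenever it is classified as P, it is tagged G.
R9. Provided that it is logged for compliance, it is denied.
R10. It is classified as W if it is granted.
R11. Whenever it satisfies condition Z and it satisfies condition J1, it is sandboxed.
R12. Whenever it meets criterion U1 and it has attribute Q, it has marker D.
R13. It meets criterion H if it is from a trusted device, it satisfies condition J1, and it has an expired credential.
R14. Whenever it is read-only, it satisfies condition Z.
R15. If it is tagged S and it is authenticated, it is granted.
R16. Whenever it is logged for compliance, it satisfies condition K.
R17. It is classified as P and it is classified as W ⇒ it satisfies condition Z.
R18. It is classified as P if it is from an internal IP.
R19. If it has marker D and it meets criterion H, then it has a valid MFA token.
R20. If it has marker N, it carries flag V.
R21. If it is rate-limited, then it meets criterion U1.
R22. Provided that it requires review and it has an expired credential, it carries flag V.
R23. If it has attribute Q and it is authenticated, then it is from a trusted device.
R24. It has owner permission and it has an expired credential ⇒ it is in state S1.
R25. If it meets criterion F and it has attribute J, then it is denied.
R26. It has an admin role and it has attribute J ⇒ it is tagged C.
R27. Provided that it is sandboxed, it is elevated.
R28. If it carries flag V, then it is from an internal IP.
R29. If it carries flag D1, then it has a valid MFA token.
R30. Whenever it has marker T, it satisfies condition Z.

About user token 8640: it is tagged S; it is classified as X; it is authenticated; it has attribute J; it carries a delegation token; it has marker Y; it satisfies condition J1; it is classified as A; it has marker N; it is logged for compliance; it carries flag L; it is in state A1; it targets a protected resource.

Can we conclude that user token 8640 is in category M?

No

Forward chaining from the given facts derives: has an expired credential, is denied, is granted, satisfies condition K, carries flag V, is from an internal IP, is rate-limited, is audited, is classified as W, is classified as P, meets criterion U1, is tagged G, satisfies condition Z, is sandboxed, is elevated.
The only rule concluding "it is in category M" is R4, which needs "it has a valid MFA token"; that is never established.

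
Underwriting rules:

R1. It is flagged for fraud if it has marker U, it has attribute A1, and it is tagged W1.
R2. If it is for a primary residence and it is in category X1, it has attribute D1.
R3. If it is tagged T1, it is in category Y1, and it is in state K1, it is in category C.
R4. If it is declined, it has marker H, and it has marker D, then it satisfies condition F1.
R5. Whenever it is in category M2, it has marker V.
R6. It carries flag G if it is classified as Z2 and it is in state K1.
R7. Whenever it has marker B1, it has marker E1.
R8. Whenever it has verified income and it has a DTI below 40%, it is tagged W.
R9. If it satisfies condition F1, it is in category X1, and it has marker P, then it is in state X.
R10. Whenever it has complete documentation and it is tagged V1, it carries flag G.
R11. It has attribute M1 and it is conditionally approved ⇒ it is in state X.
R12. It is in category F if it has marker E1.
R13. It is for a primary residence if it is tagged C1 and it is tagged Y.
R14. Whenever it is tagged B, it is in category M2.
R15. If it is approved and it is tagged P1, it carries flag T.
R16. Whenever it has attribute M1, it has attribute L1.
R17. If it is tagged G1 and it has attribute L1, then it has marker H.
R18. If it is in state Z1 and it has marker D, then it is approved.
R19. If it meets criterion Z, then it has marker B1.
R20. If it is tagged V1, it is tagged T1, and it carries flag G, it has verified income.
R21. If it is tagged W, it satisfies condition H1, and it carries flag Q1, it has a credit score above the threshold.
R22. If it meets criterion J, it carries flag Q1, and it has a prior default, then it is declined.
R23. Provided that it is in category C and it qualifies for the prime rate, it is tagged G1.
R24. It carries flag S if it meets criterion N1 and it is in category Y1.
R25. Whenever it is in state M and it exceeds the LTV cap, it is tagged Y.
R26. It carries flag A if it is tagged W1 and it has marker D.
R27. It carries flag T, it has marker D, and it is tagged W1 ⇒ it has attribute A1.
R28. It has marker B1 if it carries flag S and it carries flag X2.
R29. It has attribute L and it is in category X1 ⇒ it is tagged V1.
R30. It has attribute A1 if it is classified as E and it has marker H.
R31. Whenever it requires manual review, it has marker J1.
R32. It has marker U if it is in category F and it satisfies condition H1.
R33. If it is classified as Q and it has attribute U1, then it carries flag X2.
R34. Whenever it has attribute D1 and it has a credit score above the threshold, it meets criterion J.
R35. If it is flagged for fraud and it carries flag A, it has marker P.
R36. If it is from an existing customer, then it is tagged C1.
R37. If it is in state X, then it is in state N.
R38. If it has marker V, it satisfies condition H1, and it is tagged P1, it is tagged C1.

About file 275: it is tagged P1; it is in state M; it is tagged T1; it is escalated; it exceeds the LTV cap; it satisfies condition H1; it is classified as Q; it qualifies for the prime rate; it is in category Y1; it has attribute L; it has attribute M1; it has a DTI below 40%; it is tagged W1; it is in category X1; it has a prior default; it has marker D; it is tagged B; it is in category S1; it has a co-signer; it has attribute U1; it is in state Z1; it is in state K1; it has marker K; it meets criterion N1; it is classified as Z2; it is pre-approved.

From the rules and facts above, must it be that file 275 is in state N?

No

Forward chaining from the given facts derives: is in category C, carries flag G, is in category M2, has attribute L1, is approved, is tagged G1, carries flag S, is tagged Y, carries flag A, is tagged V1, carries flag X2, has marker V, carries flag T, has marker H, has verified income, has attribute A1, has marker B1, is tagged C1, has marker E1, is tagged W, is in category F, is for a primary residence, has marker U, is flagged for fraud, has attribute D1, has marker P.
The only rule concluding "it is in state N" is R37, which needs "it is in state X"; that is never established.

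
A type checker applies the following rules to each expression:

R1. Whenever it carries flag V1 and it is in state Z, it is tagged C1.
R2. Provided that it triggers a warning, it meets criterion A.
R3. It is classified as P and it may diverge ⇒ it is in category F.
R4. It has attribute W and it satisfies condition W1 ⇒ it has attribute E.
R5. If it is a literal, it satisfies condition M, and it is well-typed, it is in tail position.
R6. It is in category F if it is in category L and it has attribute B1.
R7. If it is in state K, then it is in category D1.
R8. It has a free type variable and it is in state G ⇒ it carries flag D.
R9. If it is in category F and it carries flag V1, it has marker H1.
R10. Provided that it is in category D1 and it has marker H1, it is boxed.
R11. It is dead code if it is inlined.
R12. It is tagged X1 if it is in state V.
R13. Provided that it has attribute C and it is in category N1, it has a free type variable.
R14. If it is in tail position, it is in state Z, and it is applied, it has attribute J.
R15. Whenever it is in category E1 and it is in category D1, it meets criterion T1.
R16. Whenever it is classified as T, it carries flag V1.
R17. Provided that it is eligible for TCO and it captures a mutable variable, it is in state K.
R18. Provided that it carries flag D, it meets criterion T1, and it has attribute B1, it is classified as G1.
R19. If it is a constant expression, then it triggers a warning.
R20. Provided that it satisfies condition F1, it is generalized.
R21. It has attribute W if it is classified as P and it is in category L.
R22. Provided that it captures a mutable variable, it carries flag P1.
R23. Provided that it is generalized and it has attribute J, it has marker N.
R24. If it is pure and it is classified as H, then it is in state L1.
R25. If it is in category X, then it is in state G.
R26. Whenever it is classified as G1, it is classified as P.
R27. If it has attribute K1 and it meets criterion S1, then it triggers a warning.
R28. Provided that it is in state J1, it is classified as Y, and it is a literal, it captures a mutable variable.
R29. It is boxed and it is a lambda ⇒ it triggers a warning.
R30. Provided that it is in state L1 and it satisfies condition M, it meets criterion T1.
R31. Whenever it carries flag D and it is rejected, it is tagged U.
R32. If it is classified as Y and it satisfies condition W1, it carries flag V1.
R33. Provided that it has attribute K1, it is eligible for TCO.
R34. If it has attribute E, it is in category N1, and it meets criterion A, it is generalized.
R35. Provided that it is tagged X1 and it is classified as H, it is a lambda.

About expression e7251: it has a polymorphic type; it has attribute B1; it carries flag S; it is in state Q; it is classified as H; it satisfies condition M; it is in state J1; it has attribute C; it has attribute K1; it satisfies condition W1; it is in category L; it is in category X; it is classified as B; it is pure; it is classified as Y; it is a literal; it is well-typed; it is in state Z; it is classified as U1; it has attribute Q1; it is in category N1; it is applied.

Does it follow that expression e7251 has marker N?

No

Forward chaining from the given facts derives: is in tail position, is in category F, has a free type variable, has attribute J, is in state L1, is in state G, captures a mutable variable, meets criterion T1, carries flag V1, is eligible for TCO, is tagged C1, carries flag D, has marker H1, is in state K, is classified as G1, carries flag P1, is classified as P, is in category D1, is boxed, has attribute W, has attribute E.
The only rule concluding "it has marker N" is R23, which needs "it is generalized"; that is never established.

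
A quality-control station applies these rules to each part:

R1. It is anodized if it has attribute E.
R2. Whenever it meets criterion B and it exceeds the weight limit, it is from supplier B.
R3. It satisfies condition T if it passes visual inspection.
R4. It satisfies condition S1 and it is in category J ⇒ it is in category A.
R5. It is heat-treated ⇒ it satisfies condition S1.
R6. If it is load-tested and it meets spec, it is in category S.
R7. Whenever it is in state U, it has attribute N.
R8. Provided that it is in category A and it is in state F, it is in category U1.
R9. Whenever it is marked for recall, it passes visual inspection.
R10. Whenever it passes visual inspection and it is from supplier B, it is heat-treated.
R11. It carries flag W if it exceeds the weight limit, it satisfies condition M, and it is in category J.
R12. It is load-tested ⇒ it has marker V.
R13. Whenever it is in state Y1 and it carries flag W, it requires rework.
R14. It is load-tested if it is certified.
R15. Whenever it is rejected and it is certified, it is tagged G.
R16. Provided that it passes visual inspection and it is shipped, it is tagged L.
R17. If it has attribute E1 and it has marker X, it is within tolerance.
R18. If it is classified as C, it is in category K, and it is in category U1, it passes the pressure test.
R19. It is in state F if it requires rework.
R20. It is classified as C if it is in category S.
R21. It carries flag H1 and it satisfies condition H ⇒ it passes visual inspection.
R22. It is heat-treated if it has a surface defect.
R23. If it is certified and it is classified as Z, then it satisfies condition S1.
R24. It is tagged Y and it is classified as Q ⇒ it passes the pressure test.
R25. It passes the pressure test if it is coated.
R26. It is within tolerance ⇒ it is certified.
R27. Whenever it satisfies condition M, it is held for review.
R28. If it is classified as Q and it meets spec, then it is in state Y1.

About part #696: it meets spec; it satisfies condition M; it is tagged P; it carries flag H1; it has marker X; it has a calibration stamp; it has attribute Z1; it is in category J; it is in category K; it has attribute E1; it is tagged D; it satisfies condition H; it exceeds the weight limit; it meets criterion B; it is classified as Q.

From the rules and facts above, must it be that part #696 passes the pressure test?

Yes

By R2 (it meets criterion B, it exceeds the weight limit): it is from supplier B.
By R11 (it exceeds the weight limit, it satisfies condition M, it is in category J): it carries flag W.
By R17 (it has attribute E1, it has marker X): it is within tolerance.
By R21 (it carries flag H1, it satisfies condition H): it passes visual inspection.
By R26 (it is within tolerance): it is certified.
By R28 (it is classified as Q, it meets spec): it is in state Y1.
By R10 (it passes visual inspection, it is from supplier B): it is heat-treated.
By R13 (it is in state Y1, it carries flag W): it requires rework.
By R14 (it is certified): it is load-tested.
By R19 (it requires rework): it is in state F.
By R5 (it is heat-treated): it satisfies condition S1.
By R6 (it is load-tested, it meets spec): it is in category S.
By R20 (it is in category S): it is classified as C.
By R4 (it satisfies condition S1, it is in category J): it is in category A.
By R8 (it is in category A, it is in state F): it is in category U1.
By R18 (it is classified as C, it is in category K, it is in category U1): it passes the pressure test.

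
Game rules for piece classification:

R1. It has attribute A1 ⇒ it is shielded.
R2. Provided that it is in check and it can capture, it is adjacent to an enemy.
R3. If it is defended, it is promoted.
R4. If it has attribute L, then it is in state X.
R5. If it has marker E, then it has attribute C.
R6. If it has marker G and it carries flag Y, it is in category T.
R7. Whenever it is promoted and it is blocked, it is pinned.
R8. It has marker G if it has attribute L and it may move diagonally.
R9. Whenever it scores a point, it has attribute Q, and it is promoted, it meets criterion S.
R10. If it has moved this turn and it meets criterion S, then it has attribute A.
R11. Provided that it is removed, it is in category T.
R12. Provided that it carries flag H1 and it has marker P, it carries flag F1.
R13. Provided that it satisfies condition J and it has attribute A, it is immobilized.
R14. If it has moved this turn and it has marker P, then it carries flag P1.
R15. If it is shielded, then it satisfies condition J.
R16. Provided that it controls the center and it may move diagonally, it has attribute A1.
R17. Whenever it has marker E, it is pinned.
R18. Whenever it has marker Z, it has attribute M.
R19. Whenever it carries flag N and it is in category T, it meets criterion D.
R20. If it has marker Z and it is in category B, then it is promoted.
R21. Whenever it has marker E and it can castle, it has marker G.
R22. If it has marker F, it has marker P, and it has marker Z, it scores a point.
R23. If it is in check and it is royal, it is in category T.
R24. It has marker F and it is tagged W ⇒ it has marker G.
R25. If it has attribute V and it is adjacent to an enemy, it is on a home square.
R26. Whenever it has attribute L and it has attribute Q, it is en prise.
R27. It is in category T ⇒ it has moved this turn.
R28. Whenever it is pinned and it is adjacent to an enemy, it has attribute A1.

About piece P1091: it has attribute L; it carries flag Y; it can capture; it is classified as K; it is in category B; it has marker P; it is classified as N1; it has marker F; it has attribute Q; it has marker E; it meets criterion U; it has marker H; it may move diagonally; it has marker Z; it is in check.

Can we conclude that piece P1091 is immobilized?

Yes

By R2 (it is in check, it can capture): it is adjacent to an enemy.
By R8 (it has attribute L, it may move diagonally): it has marker G.
By R17 (it has marker E): it is pinned.
By R20 (it has marker Z, it is in category B): it is promoted.
By R22 (it has marker F, it has marker P, it has marker Z): it scores a point.
By R28 (it is pinned, it is adjacent to an enemy): it has attribute A1.
By R1 (it has attribute A1): it is shielded.
By R6 (it has marker G, it carries flag Y): it is in category T.
By R9 (it scores a point, it has attribute Q, it is promoted): it meets criterion S.
By R15 (it is shielded): it satisfies condition J.
By R27 (it is in category T): it has moved this turn.
By R10 (it has moved this turn, it meets criterion S): it has attribute A.
By R13 (it satisfies condition J, it has attribute A): it is immobilized.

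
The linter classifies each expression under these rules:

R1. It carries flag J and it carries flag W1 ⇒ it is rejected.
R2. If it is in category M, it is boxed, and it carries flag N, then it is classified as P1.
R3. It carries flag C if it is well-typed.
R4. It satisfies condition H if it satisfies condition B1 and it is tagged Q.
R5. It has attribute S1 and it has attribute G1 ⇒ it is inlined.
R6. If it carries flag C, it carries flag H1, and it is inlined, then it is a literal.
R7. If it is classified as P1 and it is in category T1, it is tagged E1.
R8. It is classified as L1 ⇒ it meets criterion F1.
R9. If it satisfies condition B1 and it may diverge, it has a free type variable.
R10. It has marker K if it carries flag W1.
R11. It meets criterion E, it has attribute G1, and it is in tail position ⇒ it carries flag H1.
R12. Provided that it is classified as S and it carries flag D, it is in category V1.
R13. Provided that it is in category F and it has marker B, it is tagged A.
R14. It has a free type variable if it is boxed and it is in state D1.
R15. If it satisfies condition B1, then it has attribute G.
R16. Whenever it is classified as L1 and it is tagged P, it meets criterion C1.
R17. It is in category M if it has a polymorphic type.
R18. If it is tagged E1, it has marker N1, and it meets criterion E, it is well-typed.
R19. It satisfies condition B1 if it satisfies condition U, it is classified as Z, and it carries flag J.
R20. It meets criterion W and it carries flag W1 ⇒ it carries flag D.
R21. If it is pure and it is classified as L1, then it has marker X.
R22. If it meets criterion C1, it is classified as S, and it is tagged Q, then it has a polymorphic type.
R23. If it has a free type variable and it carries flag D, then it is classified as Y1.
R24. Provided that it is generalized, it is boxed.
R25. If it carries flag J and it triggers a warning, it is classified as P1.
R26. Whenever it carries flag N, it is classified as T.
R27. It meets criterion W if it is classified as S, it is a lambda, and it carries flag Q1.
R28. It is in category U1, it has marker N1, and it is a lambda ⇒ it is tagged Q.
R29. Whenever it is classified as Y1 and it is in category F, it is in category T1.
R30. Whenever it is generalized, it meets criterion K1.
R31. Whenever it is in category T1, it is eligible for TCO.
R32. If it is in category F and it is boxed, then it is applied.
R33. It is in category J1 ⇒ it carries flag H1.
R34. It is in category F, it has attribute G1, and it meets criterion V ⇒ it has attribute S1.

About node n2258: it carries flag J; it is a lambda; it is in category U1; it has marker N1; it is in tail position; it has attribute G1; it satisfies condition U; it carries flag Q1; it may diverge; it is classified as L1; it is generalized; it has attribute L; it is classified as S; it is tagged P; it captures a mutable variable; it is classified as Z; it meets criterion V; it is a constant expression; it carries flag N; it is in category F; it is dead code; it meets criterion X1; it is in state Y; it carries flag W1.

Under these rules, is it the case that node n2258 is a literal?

No

Forward chaining from the given facts derives: is rejected, meets criterion F1, has marker K, meets criterion C1, satisfies condition B1, is boxed, is classified as T, meets criterion W, is tagged Q, meets criterion K1, is applied, has attribute S1, satisfies condition H, is inlined, has a free type variable, has attribute G, carries flag D, has a polymorphic type, is classified as Y1, is in category T1, is eligible for TCO, is in category V1, is in category M, is classified as P1, is tagged E1.
The only rule concluding "it is a literal" is R6, which needs "it carries flag C"; that is never established.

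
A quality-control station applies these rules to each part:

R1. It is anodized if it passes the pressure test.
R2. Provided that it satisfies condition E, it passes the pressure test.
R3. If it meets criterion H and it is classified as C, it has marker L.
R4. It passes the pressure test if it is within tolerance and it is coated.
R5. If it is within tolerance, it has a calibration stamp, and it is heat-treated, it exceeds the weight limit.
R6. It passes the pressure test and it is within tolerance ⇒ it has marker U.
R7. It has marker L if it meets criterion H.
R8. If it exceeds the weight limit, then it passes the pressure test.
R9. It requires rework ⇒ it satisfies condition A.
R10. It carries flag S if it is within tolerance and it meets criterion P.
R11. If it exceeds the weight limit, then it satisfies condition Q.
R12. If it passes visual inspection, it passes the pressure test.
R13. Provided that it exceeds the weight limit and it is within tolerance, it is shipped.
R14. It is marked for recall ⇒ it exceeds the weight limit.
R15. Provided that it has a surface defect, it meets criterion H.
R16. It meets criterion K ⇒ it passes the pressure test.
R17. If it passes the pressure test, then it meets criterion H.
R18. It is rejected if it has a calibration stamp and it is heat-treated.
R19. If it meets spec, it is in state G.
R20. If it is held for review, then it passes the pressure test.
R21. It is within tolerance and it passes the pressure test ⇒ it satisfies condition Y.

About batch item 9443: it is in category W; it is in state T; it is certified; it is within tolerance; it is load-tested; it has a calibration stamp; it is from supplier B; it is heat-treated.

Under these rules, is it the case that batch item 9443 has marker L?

Yes

By R5 (it is within tolerance, it has a calibration stamp, it is heat-treated): it exceeds the weight limit.
By R8 (it exceeds the weight limit): it passes the pressure test.
By R17 (it passes the pressure test): it meets criterion H.
By R7 (it meets criterion H): it has marker L.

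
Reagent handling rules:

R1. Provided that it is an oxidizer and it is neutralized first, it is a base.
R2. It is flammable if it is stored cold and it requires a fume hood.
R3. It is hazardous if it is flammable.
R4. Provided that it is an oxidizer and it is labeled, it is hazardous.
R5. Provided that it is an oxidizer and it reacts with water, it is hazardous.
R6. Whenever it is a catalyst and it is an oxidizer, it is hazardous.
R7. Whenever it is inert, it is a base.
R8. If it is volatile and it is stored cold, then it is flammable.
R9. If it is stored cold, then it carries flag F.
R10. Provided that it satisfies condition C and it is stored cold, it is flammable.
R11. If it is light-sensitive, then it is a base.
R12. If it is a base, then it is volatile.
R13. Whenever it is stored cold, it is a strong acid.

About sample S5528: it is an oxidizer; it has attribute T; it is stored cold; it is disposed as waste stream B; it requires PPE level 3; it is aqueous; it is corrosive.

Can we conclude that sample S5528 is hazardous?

Forward chaining from the given facts derives: carries flag F, is a strong acid.
Rules concluding "it is hazardous": R3 needs "it is flammable"; R4 needs "it is labeled"; R5 needs "it reacts with water"; R6 needs "it is a catalyst" — none of these are established.

No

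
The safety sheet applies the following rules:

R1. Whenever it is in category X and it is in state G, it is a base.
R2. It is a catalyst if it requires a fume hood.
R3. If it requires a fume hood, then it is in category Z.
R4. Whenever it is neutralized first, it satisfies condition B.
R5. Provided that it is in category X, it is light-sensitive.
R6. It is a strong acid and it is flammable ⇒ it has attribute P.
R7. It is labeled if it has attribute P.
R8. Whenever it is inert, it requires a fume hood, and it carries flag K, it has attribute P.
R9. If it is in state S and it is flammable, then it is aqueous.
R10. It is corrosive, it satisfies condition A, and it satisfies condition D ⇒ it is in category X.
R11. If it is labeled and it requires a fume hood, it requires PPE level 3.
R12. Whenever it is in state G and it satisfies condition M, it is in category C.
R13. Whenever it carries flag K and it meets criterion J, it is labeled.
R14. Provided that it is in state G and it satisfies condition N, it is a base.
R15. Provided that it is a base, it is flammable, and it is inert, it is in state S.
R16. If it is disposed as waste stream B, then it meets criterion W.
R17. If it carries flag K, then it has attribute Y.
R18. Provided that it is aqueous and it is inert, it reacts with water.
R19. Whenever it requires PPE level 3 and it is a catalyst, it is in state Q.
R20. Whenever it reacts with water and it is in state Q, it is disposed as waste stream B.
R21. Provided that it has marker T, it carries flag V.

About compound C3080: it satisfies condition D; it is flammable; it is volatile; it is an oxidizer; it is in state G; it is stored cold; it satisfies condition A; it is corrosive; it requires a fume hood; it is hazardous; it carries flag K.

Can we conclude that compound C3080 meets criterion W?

No

Forward chaining from the given facts derives: is a catalyst, is in category Z, is in category X, has attribute Y, is a base, is light-sensitive.
The only rule concluding "it meets criterion W" is R16, which needs "it is disposed as waste stream B"; that is never established.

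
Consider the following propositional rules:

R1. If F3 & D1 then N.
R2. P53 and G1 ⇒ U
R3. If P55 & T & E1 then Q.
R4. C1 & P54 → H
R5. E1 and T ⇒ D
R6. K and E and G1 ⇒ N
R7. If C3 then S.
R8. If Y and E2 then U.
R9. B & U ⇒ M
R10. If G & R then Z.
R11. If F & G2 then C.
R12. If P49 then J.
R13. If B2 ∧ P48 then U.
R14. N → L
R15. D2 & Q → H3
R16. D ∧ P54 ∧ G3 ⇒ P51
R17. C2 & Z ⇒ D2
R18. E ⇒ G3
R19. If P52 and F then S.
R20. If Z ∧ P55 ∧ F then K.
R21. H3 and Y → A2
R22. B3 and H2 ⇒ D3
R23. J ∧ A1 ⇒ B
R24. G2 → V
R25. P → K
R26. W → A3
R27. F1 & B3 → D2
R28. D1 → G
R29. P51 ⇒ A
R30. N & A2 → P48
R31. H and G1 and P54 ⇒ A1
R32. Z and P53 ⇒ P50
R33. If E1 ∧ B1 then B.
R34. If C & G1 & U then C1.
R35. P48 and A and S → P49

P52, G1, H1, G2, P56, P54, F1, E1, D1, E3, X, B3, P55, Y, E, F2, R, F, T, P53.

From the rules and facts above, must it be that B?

Yes

U  (by R2: P53, G1)
Q  (by R3: P55, T, E1)
D  (by R5: E1, T)
C  (by R11: F, G2)
G3  (by R18: E)
S  (by R19: P52, F)
D2  (by R27: F1, B3)
G  (by R28: D1)
C1  (by R34: C, G1, U)
H  (by R4: C1, P54)
Z  (by R10: G, R)
H3  (by R15: D2, Q)
P51  (by R16: D, P54, G3)
K  (by R20: Z, P55, F)
A2  (by R21: H3, Y)
A  (by R29: P51)
A1  (by R31: H, G1, P54)
N  (by R6: K, E, G1)
P48  (by R30: N, A2)
P49  (by R35: P48, A, S)
J  (by R12: P49)
B  (by R23: J, A1)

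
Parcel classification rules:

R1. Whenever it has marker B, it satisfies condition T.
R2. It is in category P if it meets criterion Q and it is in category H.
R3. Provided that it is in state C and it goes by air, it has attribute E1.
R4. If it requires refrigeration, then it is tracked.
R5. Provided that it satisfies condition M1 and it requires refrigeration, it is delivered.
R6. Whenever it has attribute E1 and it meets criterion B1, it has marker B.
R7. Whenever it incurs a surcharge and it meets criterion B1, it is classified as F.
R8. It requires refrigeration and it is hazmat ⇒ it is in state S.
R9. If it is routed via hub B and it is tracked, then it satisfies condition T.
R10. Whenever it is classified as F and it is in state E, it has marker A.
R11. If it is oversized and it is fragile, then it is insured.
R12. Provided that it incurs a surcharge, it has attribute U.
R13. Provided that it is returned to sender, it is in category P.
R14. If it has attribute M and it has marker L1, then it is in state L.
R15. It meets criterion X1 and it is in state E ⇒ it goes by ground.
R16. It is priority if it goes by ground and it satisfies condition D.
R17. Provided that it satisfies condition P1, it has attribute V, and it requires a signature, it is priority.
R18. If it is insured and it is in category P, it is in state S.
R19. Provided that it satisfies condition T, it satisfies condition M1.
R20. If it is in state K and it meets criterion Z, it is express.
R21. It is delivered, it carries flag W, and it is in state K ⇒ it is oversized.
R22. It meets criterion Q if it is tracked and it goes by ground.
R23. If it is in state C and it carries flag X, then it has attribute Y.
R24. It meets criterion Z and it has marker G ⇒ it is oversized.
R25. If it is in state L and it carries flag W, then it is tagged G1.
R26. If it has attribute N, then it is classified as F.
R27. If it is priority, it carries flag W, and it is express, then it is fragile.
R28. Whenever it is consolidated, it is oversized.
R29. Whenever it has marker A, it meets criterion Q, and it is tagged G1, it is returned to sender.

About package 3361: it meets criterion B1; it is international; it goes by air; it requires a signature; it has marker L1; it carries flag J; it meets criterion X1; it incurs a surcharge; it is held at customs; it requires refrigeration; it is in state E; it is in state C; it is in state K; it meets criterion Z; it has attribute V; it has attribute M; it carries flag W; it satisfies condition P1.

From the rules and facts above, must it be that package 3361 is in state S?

By R3 (it is in state C, it goes by air): it has attribute E1.
By R4 (it requires refrigeration): it is tracked.
By R6 (it has attribute E1, it meets criterion B1): it has marker B.
By R7 (it incurs a surcharge, it meets criterion B1): it is classified as F.
By R10 (it is classified as F, it is in state E): it has marker A.
By R14 (it has attribute M, it has marker L1): it is in state L.
By R15 (it meets criterion X1, it is in state E): it goes by ground.
By R17 (it satisfies condition P1, it has attribute V, it requires a signature): it is priority.
By R20 (it is in state K, it meets criterion Z): it is express.
By R22 (it is tracked, it goes by ground): it meets criterion Q.
By R25 (it is in state L, it carries flag W): it is tagged G1.
By R27 (it is priority, it carries flag W, it is express): it is fragile.
By R29 (it has marker A, it meets criterion Q, it is tagged G1): it is returned to sender.
By R1 (it has marker B): it satisfies condition T.
By R13 (it is returned to sender): it is in category P.
By R19 (it satisfies condition T): it satisfies condition M1.
By R5 (it satisfies condition M1, it requires refrigeration): it is delivered.
By R21 (it is delivered, it carries flag W, it is in state K): it is oversized.
By R11 (it is oversized, it is fragile): it is insured.
By R18 (it is insured, it is in category P): it is in state S.

Yes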